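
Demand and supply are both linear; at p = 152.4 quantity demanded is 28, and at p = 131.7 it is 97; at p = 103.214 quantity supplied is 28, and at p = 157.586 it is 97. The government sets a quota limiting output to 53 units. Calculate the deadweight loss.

Demand slope = (131.7 − 152.4)/(97 − 28) = −0.3, so p = 160.8 − 0.3q.
Supply slope = (157.586 − 103.214)/(97 − 28) = 0.788, so p = 81.15 + 0.788q.
Competitive equilibrium: 160.8 − 0.3q = 81.15 + 0.788q → q* = 73.2077, p* = 138.8377.
At q = 53: demand price = 160.8 − 0.3·53 = 144.9; supply price = 81.15 + 0.788·53 = 122.914.
Δq = 73.2077 − 53 = 20.2077; wedge = 144.9 − 122.914 = 21.986.
Deadweight loss = ½ × 20.2077 × 21.986 = 222.14.

222.14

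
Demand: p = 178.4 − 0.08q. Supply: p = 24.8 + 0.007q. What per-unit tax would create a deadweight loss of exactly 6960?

Competitive equilibrium: 178.4 − 0.08q = 24.8 + 0.007q → q* = 1765.5172, p* = 37.1586.
A tax t gives Δq = t/0.087 and wedge t, so DWL = t²/0.174.
t²/0.174 = 6960 → t² = 1211.04 → t = 34.8.

34.8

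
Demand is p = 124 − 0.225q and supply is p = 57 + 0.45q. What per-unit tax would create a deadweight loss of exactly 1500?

Competitive equilibrium: 124 − 0.225q = 57 + 0.45q → q* = 99.2593, p* = 101.6667.
A tax t gives Δq = t/0.675 and wedge t, so DWL = t²/1.35.
t²/1.35 = 1500 → t² = 2025 → t = 45.

45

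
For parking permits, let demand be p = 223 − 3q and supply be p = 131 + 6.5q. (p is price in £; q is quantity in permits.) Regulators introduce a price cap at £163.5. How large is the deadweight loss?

£104.22

Competitive equilibrium: 223 − 3q = 131 + 6.5q → q* = 9.6842, p* = 193.9474.
At the ceiling p = 163.5, quantity supplied = (163.5 − 131)/6.5 = 5.
Willingness to pay at q' = 5: 223 − 3·5 = 208.
Δq = 9.6842 − 5 = 4.6842; wedge = 208 − 163.5 = 44.5.
DWL = ½ × 4.6842 × 44.5 = £104.22.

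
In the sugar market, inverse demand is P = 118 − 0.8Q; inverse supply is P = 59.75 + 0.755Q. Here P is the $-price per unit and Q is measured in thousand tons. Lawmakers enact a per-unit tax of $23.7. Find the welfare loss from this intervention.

Competitive equilibrium: 118 − 0.8Q = 59.75 + 0.755Q → Q* = 37.4598, P* = 88.0322.
With the tax, the buyer price exceeds the seller price by 23.7: (118 − 0.8Q) − (59.75 + 0.755Q) = 23.7 → Q' = 22.2186.
ΔQ = 37.4598 − 22.2186 = 15.2412; the wedge equals the tax, 23.7.
Deadweight loss = ½ × 15.2412 × 23.7 = $180.61 thousand.

$180.61 thousand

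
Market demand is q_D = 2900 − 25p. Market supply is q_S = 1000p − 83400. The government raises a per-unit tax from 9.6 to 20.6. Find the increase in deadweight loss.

In inverse form: demand p = 116 − 0.04q, supply p = 83.4 + 0.001q.
Competitive equilibrium: 116 − 0.04q = 83.4 + 0.001q → q* = 795.122, p* = 84.1951.
For a per-unit tax t: Δq = t/0.041, so DWL = ½·t·(t/0.041) = t²/0.082.
At t = 9.6: DWL = 1123.902. At t = 20.6: DWL = 5175.122.
Increase = 5175.122 − 1123.902 = 4051.22.

4051.22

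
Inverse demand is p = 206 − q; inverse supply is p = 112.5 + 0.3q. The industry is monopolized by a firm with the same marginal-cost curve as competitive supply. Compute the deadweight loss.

Competitive equilibrium: 206 − q = 112.5 + 0.3q → q* = 71.92308, p* = 134.07692.
Marginal revenue: MR = 206 − 2q. Set MR = MC: 206 − 2q = 112.5 + 0.3q → q_m = 40.65217.
Price p_m = 206 − 1·40.65217 = 165.34783; MC(q_m) = 112.5 + 0.3·40.65217 = 124.69565.
Competitive q* = 71.92308, so Δq = 31.27091; wedge = 165.34783 − 124.69565 = 40.65218.
Deadweight loss = ½ × 31.27091 × 40.65218 = 635.62.

635.62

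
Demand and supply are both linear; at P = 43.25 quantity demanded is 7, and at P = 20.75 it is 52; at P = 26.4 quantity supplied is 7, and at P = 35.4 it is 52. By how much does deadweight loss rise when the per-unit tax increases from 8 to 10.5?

Demand slope = (20.75 − 43.25)/(52 − 7) = −0.5, so P = 46.75 − 0.5Q.
Supply slope = (35.4 − 26.4)/(52 − 7) = 0.2, so P = 25 + 0.2Q.
Competitive equilibrium: 46.75 − 0.5Q = 25 + 0.2Q → Q* = 31.0714, P* = 31.2143.
For a per-unit tax t: ΔQ = t/0.7, so DWL = ½·t·(t/0.7) = t²/1.4.
At t = 8: DWL = 45.714. At t = 10.5: DWL = 78.75.
Increase = 78.75 − 45.714 = 33.04.

33.04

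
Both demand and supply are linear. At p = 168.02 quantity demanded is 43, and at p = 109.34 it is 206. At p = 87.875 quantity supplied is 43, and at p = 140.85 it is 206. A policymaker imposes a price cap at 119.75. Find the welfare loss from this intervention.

Demand slope = (109.34 − 168.02)/(206 − 43) = −0.36, so p = 183.5 − 0.36q.
Supply slope = (140.85 − 87.875)/(206 − 43) = 0.325, so p = 73.9 + 0.325q.
Competitive equilibrium: 183.5 − 0.36q = 73.9 + 0.325q → q* = 160, p* = 125.9.
At the ceiling p = 119.75, quantity supplied = (119.75 − 73.9)/0.325 = 141.0769.
Willingness to pay at q' = 141.0769: 183.5 − 0.36·141.0769 = 132.7123.
Δq = 160 − 141.0769 = 18.9231; wedge = 132.7123 − 119.75 = 12.9623.
DWL = ½ × 18.9231 × 12.9623 = 122.64.

122.64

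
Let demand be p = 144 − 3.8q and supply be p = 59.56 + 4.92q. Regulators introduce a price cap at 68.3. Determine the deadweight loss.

Competitive equilibrium: 144 − 3.8q = 59.56 + 4.92q → q* = 9.68349, p* = 107.20275.
At the ceiling p = 68.3, quantity supplied = (68.3 − 59.56)/4.92 = 1.77642.
Willingness to pay at q' = 1.77642: 144 − 3.8·1.77642 = 137.2496.
Δq = 9.68349 − 1.77642 = 7.90707; wedge = 137.2496 − 68.3 = 68.9496.
DWL = ½ × 7.90707 × 68.9496 = 272.59.

272.59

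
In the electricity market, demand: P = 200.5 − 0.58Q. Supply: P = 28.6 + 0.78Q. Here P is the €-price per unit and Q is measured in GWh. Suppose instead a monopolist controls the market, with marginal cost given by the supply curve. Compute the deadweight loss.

Competitive equilibrium: 200.5 − 0.58Q = 28.6 + 0.78Q → Q* = 126.3971, P* = 127.1897.
Marginal revenue: MR = 200.5 − 1.16Q. Set MR = MC: 200.5 − 1.16Q = 28.6 + 0.78Q → Q_m = 88.6082.
Price P_m = 200.5 − 0.58·88.6082 = 149.1072; MC(Q_m) = 28.6 + 0.78·88.6082 = 97.7144.
Competitive Q* = 126.3971, so ΔQ = 37.7889; wedge = 149.1072 − 97.7144 = 51.3928.
Deadweight loss = ½ × 37.7889 × 51.3928 = €971.04.

€971.04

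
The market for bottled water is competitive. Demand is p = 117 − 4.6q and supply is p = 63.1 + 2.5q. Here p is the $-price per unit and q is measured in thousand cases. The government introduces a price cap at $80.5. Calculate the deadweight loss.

$1.42 thousand

Competitive equilibrium: 117 − 4.6q = 63.1 + 2.5q → q* = 7.5915, p* = 82.0789.
At the ceiling p = 80.5, quantity supplied = (80.5 − 63.1)/2.5 = 6.96.
Willingness to pay at q' = 6.96: 117 − 4.6·6.96 = 84.984.
Δq = 7.5915 − 6.96 = 0.6315; wedge = 84.984 − 80.5 = 4.484.
DWL = ½ × 0.6315 × 4.484 = $1.42 thousand.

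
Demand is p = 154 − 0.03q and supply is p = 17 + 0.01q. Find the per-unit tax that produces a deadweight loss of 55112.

66.4

Competitive equilibrium: 154 − 0.03q = 17 + 0.01q → q* = 3425, p* = 51.25.
A tax t gives Δq = t/0.04 and wedge t, so DWL = t²/0.08.
t²/0.08 = 55112 → t² = 4408.96 → t = 66.4.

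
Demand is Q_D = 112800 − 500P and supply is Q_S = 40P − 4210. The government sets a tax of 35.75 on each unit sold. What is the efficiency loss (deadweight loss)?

23667.82

In inverse form: demand P = 225.6 − 0.002Q, supply P = 105.25 + 0.025Q.
Competitive equilibrium: 225.6 − 0.002Q = 105.25 + 0.025Q → Q* = 4457.4074, P* = 216.6852.
With the tax, the buyer price exceeds the seller price by 35.75: (225.6 − 0.002Q) − (105.25 + 0.025Q) = 35.75 → Q' = 3133.3333.
ΔQ = 4457.4074 − 3133.3333 = 1324.0741; the wedge equals the tax, 35.75.
Deadweight loss = ½ × 1324.0741 × 35.75 = 23667.82.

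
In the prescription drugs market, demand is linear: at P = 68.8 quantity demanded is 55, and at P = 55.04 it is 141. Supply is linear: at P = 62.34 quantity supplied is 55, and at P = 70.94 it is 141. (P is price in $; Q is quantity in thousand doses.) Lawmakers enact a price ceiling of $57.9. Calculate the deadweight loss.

Demand slope = (55.04 − 68.8)/(141 − 55) = −0.16, so P = 77.6 − 0.16Q.
Supply slope = (70.94 − 62.34)/(141 − 55) = 0.1, so P = 56.84 + 0.1Q.
Competitive equilibrium: 77.6 − 0.16Q = 56.84 + 0.1Q → Q* = 79.8462, P* = 64.8246.
At the ceiling P = 57.9, quantity supplied = (57.9 − 56.84)/0.1 = 10.6.
Willingness to pay at Q' = 10.6: 77.6 − 0.16·10.6 = 75.904.
ΔQ = 79.8462 − 10.6 = 69.2462; wedge = 75.904 − 57.9 = 18.004.
Welfare loss = ½ × 69.2462 × 18.004 = $623.35 thousand.

$623.35 thousand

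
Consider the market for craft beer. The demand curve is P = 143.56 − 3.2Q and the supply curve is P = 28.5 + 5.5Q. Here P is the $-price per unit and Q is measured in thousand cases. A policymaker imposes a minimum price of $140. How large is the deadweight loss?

Competitive equilibrium: 143.56 − 3.2Q = 28.5 + 5.5Q → Q* = 13.2253, P* = 101.2391.
At the floor P = 140, quantity demanded = (143.56 − 140)/3.2 = 1.1125.
Sellers' marginal cost at Q' = 1.1125: 28.5 + 5.5·1.1125 = 34.6188.
ΔQ = 13.2253 − 1.1125 = 12.1128; wedge = 140 − 34.6188 = 105.3812.
The triangle = ½ × 12.1128 × 105.3812 = $638.23 thousand.

$638.23 thousand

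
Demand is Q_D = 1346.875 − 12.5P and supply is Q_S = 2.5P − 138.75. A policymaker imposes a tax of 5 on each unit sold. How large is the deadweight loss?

In inverse form: demand P = 107.75 − 0.08Q, supply P = 55.5 + 0.4Q.
Competitive equilibrium: 107.75 − 0.08Q = 55.5 + 0.4Q → Q* = 108.8542, P* = 99.0417.
With the tax, the buyer price exceeds the seller price by 5: (107.75 − 0.08Q) − (55.5 + 0.4Q) = 5 → Q' = 98.4375.
ΔQ = 108.8542 − 98.4375 = 10.4167; the wedge equals the tax, 5.
Welfare loss = ½ × 10.4167 × 5 = 26.04.

26.04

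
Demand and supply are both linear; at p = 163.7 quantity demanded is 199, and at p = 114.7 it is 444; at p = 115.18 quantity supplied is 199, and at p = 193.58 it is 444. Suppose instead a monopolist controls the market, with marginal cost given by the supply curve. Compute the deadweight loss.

Demand slope = (114.7 − 163.7)/(444 − 199) = −0.2, so p = 203.5 − 0.2q.
Supply slope = (193.58 − 115.18)/(444 − 199) = 0.32, so p = 51.5 + 0.32q.
Competitive equilibrium: 203.5 − 0.2q = 51.5 + 0.32q → q* = 292.3077, p* = 145.0385.
Marginal revenue: MR = 203.5 − 0.4q. Set MR = MC: 203.5 − 0.4q = 51.5 + 0.32q → q_m = 211.1111.
Price p_m = 203.5 − 0.2·211.1111 = 161.2778; MC(q_m) = 51.5 + 0.32·211.1111 = 119.0556.
Competitive q* = 292.3077, so Δq = 81.1966; wedge = 161.2778 − 119.0556 = 42.2222.
DWL = ½ × 81.1966 × 42.2222 = 1714.15.

1714.15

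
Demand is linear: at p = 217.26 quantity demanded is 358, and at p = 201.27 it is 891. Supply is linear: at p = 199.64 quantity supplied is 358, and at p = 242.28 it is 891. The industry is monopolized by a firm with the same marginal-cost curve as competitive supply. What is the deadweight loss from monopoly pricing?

Demand slope = (201.27 − 217.26)/(891 − 358) = −0.03, so p = 228 − 0.03q.
Supply slope = (242.28 − 199.64)/(891 − 358) = 0.08, so p = 171 + 0.08q.
Competitive equilibrium: 228 − 0.03q = 171 + 0.08q → q* = 518.1818, p* = 212.4545.
Marginal revenue: MR = 228 − 0.06q. Set MR = MC: 228 − 0.06q = 171 + 0.08q → q_m = 407.1429.
Price p_m = 228 − 0.03·407.1429 = 215.7857; MC(q_m) = 171 + 0.08·407.1429 = 203.5714.
Competitive q* = 518.1818, so Δq = 111.0389; wedge = 215.7857 − 203.5714 = 12.2143.
Deadweight loss = ½ × 111.0389 × 12.2143 = 678.13.

678.13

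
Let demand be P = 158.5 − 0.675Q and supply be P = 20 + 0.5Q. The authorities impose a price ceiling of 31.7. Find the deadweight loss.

5243.45

Competitive equilibrium: 158.5 − 0.675Q = 20 + 0.5Q → Q* = 117.8723, P* = 78.9362.
At the ceiling P = 31.7, quantity supplied = (31.7 − 20)/0.5 = 23.4.
Willingness to pay at Q' = 23.4: 158.5 − 0.675·23.4 = 142.705.
ΔQ = 117.8723 − 23.4 = 94.4723; wedge = 142.705 − 31.7 = 111.005.
The triangle = ½ × 94.4723 × 111.005 = 5243.45.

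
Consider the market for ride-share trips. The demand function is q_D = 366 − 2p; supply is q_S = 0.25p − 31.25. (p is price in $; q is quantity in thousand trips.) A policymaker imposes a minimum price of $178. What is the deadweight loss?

In inverse form: demand p = 183 − 0.5q, supply p = 125 + 4q.
Competitive equilibrium: 183 − 0.5q = 125 + 4q → q* = 12.8889, p* = 176.5556.
At the floor p = 178, quantity demanded = (183 − 178)/0.5 = 10.
Sellers' marginal cost at q' = 10: 125 + 4·10 = 165.
Δq = 12.8889 − 10 = 2.8889; wedge = 178 − 165 = 13.
Welfare loss = ½ × 2.8889 × 13 = $18.78 thousand.

$18.78 thousand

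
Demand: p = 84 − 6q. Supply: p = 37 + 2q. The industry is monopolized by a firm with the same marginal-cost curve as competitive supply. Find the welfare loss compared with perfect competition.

25.36

Competitive equilibrium: 84 − 6q = 37 + 2q → q* = 5.875, p* = 48.75.
Marginal revenue: MR = 84 − 12q. Set MR = MC: 84 − 12q = 37 + 2q → q_m = 3.3571.
Price p_m = 84 − 6·3.3571 = 63.8574; MC(q_m) = 37 + 2·3.3571 = 43.7142.
Competitive q* = 5.875, so Δq = 2.5179; wedge = 63.8574 − 43.7142 = 20.1432.
Deadweight loss = ½ × 2.5179 × 20.1432 = 25.36.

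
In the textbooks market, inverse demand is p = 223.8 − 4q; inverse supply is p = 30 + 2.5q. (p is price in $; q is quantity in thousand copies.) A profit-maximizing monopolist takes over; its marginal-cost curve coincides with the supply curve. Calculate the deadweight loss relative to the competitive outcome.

$419.28 thousand

Competitive equilibrium: 223.8 − 4q = 30 + 2.5q → q* = 29.8154, p* = 104.5385.
Marginal revenue: MR = 223.8 − 8q. Set MR = MC: 223.8 − 8q = 30 + 2.5q → q_m = 18.4571.
Price p_m = 223.8 − 4·18.4571 = 149.9716; MC(q_m) = 30 + 2.5·18.4571 = 76.1428.
Competitive q* = 29.8154, so Δq = 11.3583; wedge = 149.9716 − 76.1428 = 73.8288.
Deadweight loss = ½ × 11.3583 × 73.8288 = $419.28 thousand.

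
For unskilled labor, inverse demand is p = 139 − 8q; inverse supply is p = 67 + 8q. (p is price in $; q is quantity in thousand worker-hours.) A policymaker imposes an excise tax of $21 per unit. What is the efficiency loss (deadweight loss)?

$13.78 thousand

Competitive equilibrium: 139 − 8q = 67 + 8q → q* = 4.5, p* = 103.
With the tax, the buyer price exceeds the seller price by 21: (139 − 8q) − (67 + 8q) = 21 → q' = 3.1875.
Δq = 4.5 − 3.1875 = 1.3125; the wedge equals the tax, 21.
Deadweight loss = ½ × 1.3125 × 21 = $13.78 thousand.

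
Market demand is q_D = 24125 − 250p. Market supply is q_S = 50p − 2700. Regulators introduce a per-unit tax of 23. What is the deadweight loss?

11020.83

In inverse form: demand p = 96.5 − 0.004q, supply p = 54 + 0.02q.
Competitive equilibrium: 96.5 − 0.004q = 54 + 0.02q → q* = 1770.8333, p* = 89.4167.
With the tax, the buyer price exceeds the seller price by 23: (96.5 − 0.004q) − (54 + 0.02q) = 23 → q' = 812.5.
Δq = 1770.8333 − 812.5 = 958.3333; the wedge equals the tax, 23.
Welfare loss = ½ × 958.3333 × 23 = 11020.83.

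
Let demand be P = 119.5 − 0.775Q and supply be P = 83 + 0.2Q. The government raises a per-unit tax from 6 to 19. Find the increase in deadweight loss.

166.67

Competitive equilibrium: 119.5 − 0.775Q = 83 + 0.2Q → Q* = 37.4359, P* = 90.4872.
For a per-unit tax t: ΔQ = t/0.975, so DWL = ½·t·(t/0.975) = t²/1.95.
At t = 6: DWL = 18.462. At t = 19: DWL = 185.128.
Increase = 185.128 − 18.462 = 166.67.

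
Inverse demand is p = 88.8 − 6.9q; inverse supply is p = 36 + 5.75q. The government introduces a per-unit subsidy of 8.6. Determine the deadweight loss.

Competitive equilibrium: 88.8 − 6.9q = 36 + 5.75q → q* = 4.1739, p* = 60.
The subsidy lowers effective supply by 8.6: p = 27.4 + 5.75q.
New quantity: 88.8 − 6.9q = 27.4 + 5.75q → q' = 4.8538.
Overproduction Δq = 4.8538 − 4.1739 = 0.6799; wedge = subsidy = 8.6.
Deadweight loss = ½ × 0.6799 × 8.6 = 2.92.

2.92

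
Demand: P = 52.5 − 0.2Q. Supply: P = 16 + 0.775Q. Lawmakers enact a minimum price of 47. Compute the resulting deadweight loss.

48.13

Competitive equilibrium: 52.5 − 0.2Q = 16 + 0.775Q → Q* = 37.4359, P* = 45.0128.
At the floor P = 47, quantity demanded = (52.5 − 47)/0.2 = 27.5.
Sellers' marginal cost at Q' = 27.5: 16 + 0.775·27.5 = 37.3125.
ΔQ = 37.4359 − 27.5 = 9.9359; wedge = 47 − 37.3125 = 9.6875.
Deadweight loss = ½ × 9.9359 × 9.6875 = 48.13.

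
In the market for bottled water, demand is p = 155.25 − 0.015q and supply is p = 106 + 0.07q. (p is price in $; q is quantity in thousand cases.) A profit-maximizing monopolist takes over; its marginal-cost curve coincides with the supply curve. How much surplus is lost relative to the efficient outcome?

$321.03 thousand

Competitive equilibrium: 155.25 − 0.015q = 106 + 0.07q → q* = 579.4118, p* = 146.5588.
Marginal revenue: MR = 155.25 − 0.03q. Set MR = MC: 155.25 − 0.03q = 106 + 0.07q → q_m = 492.5.
Price p_m = 155.25 − 0.015·492.5 = 147.8625; MC(q_m) = 106 + 0.07·492.5 = 140.475.
Competitive q* = 579.4118, so Δq = 86.9118; wedge = 147.8625 − 140.475 = 7.3875.
DWL = ½ × 86.9118 × 7.3875 = $321.03 thousand.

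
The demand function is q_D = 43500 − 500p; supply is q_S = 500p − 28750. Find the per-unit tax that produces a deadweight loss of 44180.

18.8

In inverse form: demand p = 87 − 0.002q, supply p = 57.5 + 0.002q.
Competitive equilibrium: 87 − 0.002q = 57.5 + 0.002q → q* = 7375, p* = 72.25.
A tax t gives Δq = t/0.004 and wedge t, so DWL = t²/0.008.
t²/0.008 = 44180 → t² = 353.44 → t = 18.8.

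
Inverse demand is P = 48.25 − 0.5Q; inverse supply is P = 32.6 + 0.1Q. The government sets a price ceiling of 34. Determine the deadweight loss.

43.80

Competitive equilibrium: 48.25 − 0.5Q = 32.6 + 0.1Q → Q* = 26.0833, P* = 35.2083.
At the ceiling P = 34, quantity supplied = (34 − 32.6)/0.1 = 14.
Willingness to pay at Q' = 14: 48.25 − 0.5·14 = 41.25.
ΔQ = 26.0833 − 14 = 12.0833; wedge = 41.25 − 34 = 7.25.
Welfare loss = ½ × 12.0833 × 7.25 = 43.80.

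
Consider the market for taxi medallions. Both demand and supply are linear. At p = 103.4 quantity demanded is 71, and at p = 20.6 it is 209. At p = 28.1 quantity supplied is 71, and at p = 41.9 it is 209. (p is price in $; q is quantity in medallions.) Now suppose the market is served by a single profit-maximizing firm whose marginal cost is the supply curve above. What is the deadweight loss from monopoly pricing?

Demand slope = (20.6 − 103.4)/(209 − 71) = −0.6, so p = 146 − 0.6q.
Supply slope = (41.9 − 28.1)/(209 − 71) = 0.1, so p = 21 + 0.1q.
Competitive equilibrium: 146 − 0.6q = 21 + 0.1q → q* = 178.5714, p* = 38.8571.
Marginal revenue: MR = 146 − 1.2q. Set MR = MC: 146 − 1.2q = 21 + 0.1q → q_m = 96.1538.
Price p_m = 146 − 0.6·96.1538 = 88.3077; MC(q_m) = 21 + 0.1·96.1538 = 30.6154.
Competitive q* = 178.5714, so Δq = 82.4176; wedge = 88.3077 − 30.6154 = 57.6923.
The triangle = ½ × 82.4176 × 57.6923 = $2377.43.

$2377.43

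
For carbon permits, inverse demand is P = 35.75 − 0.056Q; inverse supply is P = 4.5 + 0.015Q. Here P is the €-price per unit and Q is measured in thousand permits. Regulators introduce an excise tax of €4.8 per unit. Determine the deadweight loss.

€162.25 thousand

Competitive equilibrium: 35.75 − 0.056Q = 4.5 + 0.015Q → Q* = 440.1408, P* = 11.1021.
With the tax, the buyer price exceeds the seller price by 4.8: (35.75 − 0.056Q) − (4.5 + 0.015Q) = 4.8 → Q' = 372.5352.
ΔQ = 440.1408 − 372.5352 = 67.6056; the wedge equals the tax, 4.8.
Welfare loss = ½ × 67.6056 × 4.8 = €162.25 thousand.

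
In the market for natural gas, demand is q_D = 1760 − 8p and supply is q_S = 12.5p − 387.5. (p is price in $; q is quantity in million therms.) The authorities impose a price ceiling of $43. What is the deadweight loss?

In inverse form: demand p = 220 − 0.125q, supply p = 31 + 0.08q.
Competitive equilibrium: 220 − 0.125q = 31 + 0.08q → q* = 921.9512, p* = 104.7561.
At the ceiling p = 43, quantity supplied = (43 − 31)/0.08 = 150.
Willingness to pay at q' = 150: 220 − 0.125·150 = 201.25.
Δq = 921.9512 − 150 = 771.9512; wedge = 201.25 − 43 = 158.25.
The triangle = ½ × 771.9512 × 158.25 = $61080.64 million.

$61080.64 million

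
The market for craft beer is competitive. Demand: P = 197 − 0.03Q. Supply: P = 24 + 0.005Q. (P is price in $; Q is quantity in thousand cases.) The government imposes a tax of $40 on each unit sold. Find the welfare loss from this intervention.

$22857.14 thousand

Competitive equilibrium: 197 − 0.03Q = 24 + 0.005Q → Q* = 4942.8571, P* = 48.7143.
With the tax, the buyer price exceeds the seller price by 40: (197 − 0.03Q) − (24 + 0.005Q) = 40 → Q' = 3800.
ΔQ = 4942.8571 − 3800 = 1142.8571; the wedge equals the tax, 40.
DWL = ½ × 1142.8571 × 40 = $22857.14 thousand.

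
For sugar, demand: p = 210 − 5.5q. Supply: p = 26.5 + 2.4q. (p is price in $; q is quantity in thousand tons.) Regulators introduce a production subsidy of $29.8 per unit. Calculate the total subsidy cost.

$804.60 thousand

Competitive equilibrium: 210 − 5.5q = 26.5 + 2.4q → q* = 23.2278, p* = 82.2468.
The subsidy lowers effective supply by 29.8: p = 2.4q − 3.3.
New quantity: 210 − 5.5q = 2.4q − 3.3 → q' = 27.
Total subsidy cost = 29.8 × 27 = $804.60 thousand.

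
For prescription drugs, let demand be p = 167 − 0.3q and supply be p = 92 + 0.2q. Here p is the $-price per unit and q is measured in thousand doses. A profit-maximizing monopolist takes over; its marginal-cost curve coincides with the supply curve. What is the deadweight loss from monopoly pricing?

$791.02 thousand

Competitive equilibrium: 167 − 0.3q = 92 + 0.2q → q* = 150, p* = 122.
Marginal revenue: MR = 167 − 0.6q. Set MR = MC: 167 − 0.6q = 92 + 0.2q → q_m = 93.75.
Price p_m = 167 − 0.3·93.75 = 138.875; MC(q_m) = 92 + 0.2·93.75 = 110.75.
Competitive q* = 150, so Δq = 56.25; wedge = 138.875 − 110.75 = 28.125.
DWL = ½ × 56.25 × 28.125 = $791.02 thousand.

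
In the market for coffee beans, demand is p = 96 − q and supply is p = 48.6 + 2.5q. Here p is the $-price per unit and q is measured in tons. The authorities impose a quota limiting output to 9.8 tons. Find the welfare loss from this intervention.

$24.52

Competitive equilibrium: 96 − q = 48.6 + 2.5q → q* = 13.5429, p* = 82.4571.
At q = 9.8: demand price = 96 − 1·9.8 = 86.2; supply price = 48.6 + 2.5·9.8 = 73.1.
Δq = 13.5429 − 9.8 = 3.7429; wedge = 86.2 − 73.1 = 13.1.
DWL = ½ × 3.7429 × 13.1 = $24.52.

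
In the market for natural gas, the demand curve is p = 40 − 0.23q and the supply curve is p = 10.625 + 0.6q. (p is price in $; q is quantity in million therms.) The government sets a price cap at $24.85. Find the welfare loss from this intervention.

$56.65 million

Competitive equilibrium: 40 − 0.23q = 10.625 + 0.6q → q* = 35.3916, p* = 31.8599.
At the ceiling p = 24.85, quantity supplied = (24.85 − 10.625)/0.6 = 23.7083.
Willingness to pay at q' = 23.7083: 40 − 0.23·23.7083 = 34.5471.
Δq = 35.3916 − 23.7083 = 11.6833; wedge = 34.5471 − 24.85 = 9.6971.
DWL = ½ × 11.6833 × 9.6971 = $56.65 million.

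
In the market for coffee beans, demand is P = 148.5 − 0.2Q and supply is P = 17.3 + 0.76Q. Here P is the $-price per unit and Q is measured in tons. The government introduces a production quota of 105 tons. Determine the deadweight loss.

Competitive equilibrium: 148.5 − 0.2Q = 17.3 + 0.76Q → Q* = 136.6667, P* = 121.1667.
At Q = 105: demand price = 148.5 − 0.2·105 = 127.5; supply price = 17.3 + 0.76·105 = 97.1.
ΔQ = 136.6667 − 105 = 31.6667; wedge = 127.5 − 97.1 = 30.4.
Deadweight loss = ½ × 31.6667 × 30.4 = $481.33.

$481.33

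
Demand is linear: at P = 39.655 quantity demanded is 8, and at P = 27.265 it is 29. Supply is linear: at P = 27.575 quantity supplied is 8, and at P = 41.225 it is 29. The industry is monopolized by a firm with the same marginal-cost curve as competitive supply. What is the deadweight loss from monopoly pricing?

Demand slope = (27.265 − 39.655)/(29 − 8) = −0.59, so P = 44.375 − 0.59Q.
Supply slope = (41.225 − 27.575)/(29 − 8) = 0.65, so P = 22.375 + 0.65Q.
Competitive equilibrium: 44.375 − 0.59Q = 22.375 + 0.65Q → Q* = 17.7419, P* = 33.9073.
Marginal revenue: MR = 44.375 − 1.18Q. Set MR = MC: 44.375 − 1.18Q = 22.375 + 0.65Q → Q_m = 12.0219.
Price P_m = 44.375 − 0.59·12.0219 = 37.2821; MC(Q_m) = 22.375 + 0.65·12.0219 = 30.1892.
Competitive Q* = 17.7419, so ΔQ = 5.72; wedge = 37.2821 − 30.1892 = 7.0929.
DWL = ½ × 5.72 × 7.0929 = 20.29.

20.29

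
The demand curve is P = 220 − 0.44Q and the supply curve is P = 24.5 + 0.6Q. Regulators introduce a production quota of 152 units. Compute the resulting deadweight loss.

Competitive equilibrium: 220 − 0.44Q = 24.5 + 0.6Q → Q* = 187.9808, P* = 137.2885.
At Q = 152: demand price = 220 − 0.44·152 = 153.12; supply price = 24.5 + 0.6·152 = 115.7.
ΔQ = 187.9808 − 152 = 35.9808; wedge = 153.12 − 115.7 = 37.42.
The triangle = ½ × 35.9808 × 37.42 = 673.20.

673.20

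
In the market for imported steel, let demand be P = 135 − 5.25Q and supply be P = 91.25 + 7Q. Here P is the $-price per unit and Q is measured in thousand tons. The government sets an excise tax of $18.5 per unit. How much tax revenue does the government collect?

$38.13 thousand

Competitive equilibrium: 135 − 5.25Q = 91.25 + 7Q → Q* = 3.5714, P* = 116.25.
With the tax, the buyer price exceeds the seller price by 18.5: (135 − 5.25Q) − (91.25 + 7Q) = 18.5 → Q' = 2.0612.
Tax revenue = 18.5 × 2.0612 = $38.13 thousand.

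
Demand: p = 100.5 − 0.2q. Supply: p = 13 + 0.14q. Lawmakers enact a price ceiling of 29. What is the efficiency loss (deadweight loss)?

Competitive equilibrium: 100.5 − 0.2q = 13 + 0.14q → q* = 257.3529, p* = 49.0294.
At the ceiling p = 29, quantity supplied = (29 − 13)/0.14 = 114.2857.
Willingness to pay at q' = 114.2857: 100.5 − 0.2·114.2857 = 77.6429.
Δq = 257.3529 − 114.2857 = 143.0672; wedge = 77.6429 − 29 = 48.6429.
Welfare loss = ½ × 143.0672 × 48.6429 = 3479.60.

3479.60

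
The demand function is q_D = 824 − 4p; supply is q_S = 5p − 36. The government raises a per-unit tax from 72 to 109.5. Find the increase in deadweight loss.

In inverse form: demand p = 206 − 0.25q, supply p = 7.2 + 0.2q.
Competitive equilibrium: 206 − 0.25q = 7.2 + 0.2q → q* = 441.7778, p* = 95.5556.
For a per-unit tax t: Δq = t/0.45, so DWL = ½·t·(t/0.45) = t²/0.9.
At t = 72: DWL = 5760. At t = 109.5: DWL = 13322.5.
Increase = 13322.5 − 5760 = 7562.50.

7562.50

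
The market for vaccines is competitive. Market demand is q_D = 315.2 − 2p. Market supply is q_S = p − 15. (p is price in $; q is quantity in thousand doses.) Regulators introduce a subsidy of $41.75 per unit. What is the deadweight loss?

$581.02 thousand

In inverse form: demand p = 157.6 − 0.5q, supply p = 15 + q.
Competitive equilibrium: 157.6 − 0.5q = 15 + q → q* = 95.0667, p* = 110.0667.
The subsidy lowers effective supply by 41.75: p = q − 26.75.
New quantity: 157.6 − 0.5q = q − 26.75 → q' = 122.9.
Overproduction Δq = 122.9 − 95.0667 = 27.8333; wedge = subsidy = 41.75.
Welfare loss = ½ × 27.8333 × 41.75 = $581.02 thousand.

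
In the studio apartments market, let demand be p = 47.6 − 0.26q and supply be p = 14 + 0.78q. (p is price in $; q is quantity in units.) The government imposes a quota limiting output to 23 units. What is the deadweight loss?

$45.05

Competitive equilibrium: 47.6 − 0.26q = 14 + 0.78q → q* = 32.3077, p* = 39.2.
At q = 23: demand price = 47.6 − 0.26·23 = 41.62; supply price = 14 + 0.78·23 = 31.94.
Δq = 32.3077 − 23 = 9.3077; wedge = 41.62 − 31.94 = 9.68.
Deadweight loss = ½ × 9.3077 × 9.68 = $45.05.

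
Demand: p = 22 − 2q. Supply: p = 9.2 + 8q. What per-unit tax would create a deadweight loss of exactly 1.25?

5

Competitive equilibrium: 22 − 2q = 9.2 + 8q → q* = 1.28, p* = 19.44.
A tax t gives Δq = t/10 and wedge t, so DWL = t²/20.
t²/20 = 1.25 → t² = 25 → t = 5.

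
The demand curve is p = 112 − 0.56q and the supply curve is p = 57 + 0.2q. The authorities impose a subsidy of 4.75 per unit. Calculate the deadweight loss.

Competitive equilibrium: 112 − 0.56q = 57 + 0.2q → q* = 72.3684, p* = 71.4737.
The subsidy lowers effective supply by 4.75: p = 52.25 + 0.2q.
New quantity: 112 − 0.56q = 52.25 + 0.2q → q' = 78.6184.
Overproduction Δq = 78.6184 − 72.3684 = 6.25; wedge = subsidy = 4.75.
The triangle = ½ × 6.25 × 4.75 = 14.84.

14.84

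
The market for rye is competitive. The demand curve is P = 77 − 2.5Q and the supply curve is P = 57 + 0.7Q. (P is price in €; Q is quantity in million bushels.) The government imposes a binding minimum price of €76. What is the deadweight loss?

€54.756 million

Competitive equilibrium: 77 − 2.5Q = 57 + 0.7Q → Q* = 6.25, P* = 61.375.
At the floor P = 76, quantity demanded = (77 − 76)/2.5 = 0.4.
Sellers' marginal cost at Q' = 0.4: 57 + 0.7·0.4 = 57.28.
ΔQ = 6.25 − 0.4 = 5.85; wedge = 76 − 57.28 = 18.72.
Deadweight loss = ½ × 5.85 × 18.72 = €54.756 million.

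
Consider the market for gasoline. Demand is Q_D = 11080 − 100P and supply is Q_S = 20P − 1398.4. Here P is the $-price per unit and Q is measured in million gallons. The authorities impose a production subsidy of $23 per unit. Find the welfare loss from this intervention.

$4408.33 million

In inverse form: demand P = 110.8 − 0.01Q, supply P = 69.92 + 0.05Q.
Competitive equilibrium: 110.8 − 0.01Q = 69.92 + 0.05Q → Q* = 681.3333, P* = 103.9867.
The subsidy lowers effective supply by 23: P = 46.92 + 0.05Q.
New quantity: 110.8 − 0.01Q = 46.92 + 0.05Q → Q' = 1064.6667.
Overproduction ΔQ = 1064.6667 − 681.3333 = 383.3334; wedge = subsidy = 23.
The triangle = ½ × 383.3334 × 23 = $4408.33 million.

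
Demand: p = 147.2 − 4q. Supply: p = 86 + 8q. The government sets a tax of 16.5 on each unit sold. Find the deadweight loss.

11.34

Competitive equilibrium: 147.2 − 4q = 86 + 8q → q* = 5.1, p* = 126.8.
With the tax, the buyer price exceeds the seller price by 16.5: (147.2 − 4q) − (86 + 8q) = 16.5 → q' = 3.725.
Δq = 5.1 − 3.725 = 1.375; the wedge equals the tax, 16.5.
DWL = ½ × 1.375 × 16.5 = 11.34.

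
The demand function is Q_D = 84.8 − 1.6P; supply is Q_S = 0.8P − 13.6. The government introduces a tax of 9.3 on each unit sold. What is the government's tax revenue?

In inverse form: demand P = 53 − 0.625Q, supply P = 17 + 1.25Q.
Competitive equilibrium: 53 − 0.625Q = 17 + 1.25Q → Q* = 19.2, P* = 41.
With the tax, the buyer price exceeds the seller price by 9.3: (53 − 0.625Q) − (17 + 1.25Q) = 9.3 → Q' = 14.24.
Tax revenue = 9.3 × 14.24 = 132.432.

132.432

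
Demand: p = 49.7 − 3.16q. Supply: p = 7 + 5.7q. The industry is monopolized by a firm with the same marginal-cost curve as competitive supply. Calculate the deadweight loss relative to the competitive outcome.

Competitive equilibrium: 49.7 − 3.16q = 7 + 5.7q → q* = 4.8194, p* = 34.4707.
Marginal revenue: MR = 49.7 − 6.32q. Set MR = MC: 49.7 − 6.32q = 7 + 5.7q → q_m = 3.5524.
Price p_m = 49.7 − 3.16·3.5524 = 38.4744; MC(q_m) = 7 + 5.7·3.5524 = 27.2487.
Competitive q* = 4.8194, so Δq = 1.267; wedge = 38.4744 − 27.2487 = 11.2257.
The triangle = ½ × 1.267 × 11.2257 = 7.11.

7.11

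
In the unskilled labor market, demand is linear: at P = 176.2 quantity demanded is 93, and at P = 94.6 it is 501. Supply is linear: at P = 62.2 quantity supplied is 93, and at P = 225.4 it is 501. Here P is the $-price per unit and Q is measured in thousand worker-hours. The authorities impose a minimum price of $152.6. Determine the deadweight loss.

$1555.20 thousand

Demand slope = (94.6 − 176.2)/(501 − 93) = −0.2, so P = 194.8 − 0.2Q.
Supply slope = (225.4 − 62.2)/(501 − 93) = 0.4, so P = 25 + 0.4Q.
Competitive equilibrium: 194.8 − 0.2Q = 25 + 0.4Q → Q* = 283, P* = 138.2.
At the floor P = 152.6, quantity demanded = (194.8 − 152.6)/0.2 = 211.
Sellers' marginal cost at Q' = 211: 25 + 0.4·211 = 109.4.
ΔQ = 283 − 211 = 72; wedge = 152.6 − 109.4 = 43.2.
Deadweight loss = ½ × 72 × 43.2 = $1555.20 thousand.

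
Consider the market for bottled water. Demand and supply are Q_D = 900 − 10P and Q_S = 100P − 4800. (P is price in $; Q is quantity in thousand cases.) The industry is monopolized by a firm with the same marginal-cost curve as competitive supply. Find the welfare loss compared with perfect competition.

$1818.18 thousand

In inverse form: demand P = 90 − 0.1Q, supply P = 48 + 0.01Q.
Competitive equilibrium: 90 − 0.1Q = 48 + 0.01Q → Q* = 381.8182, P* = 51.8182.
Marginal revenue: MR = 90 − 0.2Q. Set MR = MC: 90 − 0.2Q = 48 + 0.01Q → Q_m = 200.
Price P_m = 90 − 0.1·200 = 70; MC(Q_m) = 48 + 0.01·200 = 50.
Competitive Q* = 381.8182, so ΔQ = 181.8182; wedge = 70 − 50 = 20.
Welfare loss = ½ × 181.8182 × 20 = $1818.18 thousand.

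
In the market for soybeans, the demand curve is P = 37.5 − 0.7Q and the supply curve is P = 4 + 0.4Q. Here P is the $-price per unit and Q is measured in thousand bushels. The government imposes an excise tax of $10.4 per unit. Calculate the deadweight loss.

Competitive equilibrium: 37.5 − 0.7Q = 4 + 0.4Q → Q* = 30.4545, P* = 16.1818.
With the tax, the buyer price exceeds the seller price by 10.4: (37.5 − 0.7Q) − (4 + 0.4Q) = 10.4 → Q' = 21.
ΔQ = 30.4545 − 21 = 9.4545; the wedge equals the tax, 10.4.
Welfare loss = ½ × 9.4545 × 10.4 = $49.16 thousand.

$49.16 thousand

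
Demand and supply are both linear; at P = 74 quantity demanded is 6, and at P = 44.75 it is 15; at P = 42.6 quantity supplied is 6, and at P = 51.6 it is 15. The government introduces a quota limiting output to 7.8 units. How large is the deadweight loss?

Demand slope = (44.75 − 74)/(15 − 6) = −3.25, so P = 93.5 − 3.25Q.
Supply slope = (51.6 − 42.6)/(15 − 6) = 1, so P = 36.6 + Q.
Competitive equilibrium: 93.5 − 3.25Q = 36.6 + Q → Q* = 13.3882, P* = 49.9882.
At Q = 7.8: demand price = 93.5 − 3.25·7.8 = 68.15; supply price = 36.6 + 1·7.8 = 44.4.
ΔQ = 13.3882 − 7.8 = 5.5882; wedge = 68.15 − 44.4 = 23.75.
The triangle = ½ × 5.5882 × 23.75 = 66.36.

66.36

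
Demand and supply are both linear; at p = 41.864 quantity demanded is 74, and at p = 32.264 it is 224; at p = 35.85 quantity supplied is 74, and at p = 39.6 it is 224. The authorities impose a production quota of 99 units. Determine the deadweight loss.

Demand slope = (32.264 − 41.864)/(224 − 74) = −0.064, so p = 46.6 − 0.064q.
Supply slope = (39.6 − 35.85)/(224 − 74) = 0.025, so p = 34 + 0.025q.
Competitive equilibrium: 46.6 − 0.064q = 34 + 0.025q → q* = 141.573, p* = 37.5393.
At q = 99: demand price = 46.6 − 0.064·99 = 40.264; supply price = 34 + 0.025·99 = 36.475.
Δq = 141.573 − 99 = 42.573; wedge = 40.264 − 36.475 = 3.789.
The triangle = ½ × 42.573 × 3.789 = 80.65.

80.65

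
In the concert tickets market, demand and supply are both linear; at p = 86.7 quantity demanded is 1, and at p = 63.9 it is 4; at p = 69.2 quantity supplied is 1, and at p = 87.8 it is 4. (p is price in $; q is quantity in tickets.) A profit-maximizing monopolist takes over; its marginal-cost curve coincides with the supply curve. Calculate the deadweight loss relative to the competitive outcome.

Demand slope = (63.9 − 86.7)/(4 − 1) = −7.6, so p = 94.3 − 7.6q.
Supply slope = (87.8 − 69.2)/(4 − 1) = 6.2, so p = 63 + 6.2q.
Competitive equilibrium: 94.3 − 7.6q = 63 + 6.2q → q* = 2.2681, p* = 77.0623.
Marginal revenue: MR = 94.3 − 15.2q. Set MR = MC: 94.3 − 15.2q = 63 + 6.2q → q_m = 1.4626.
Price p_m = 94.3 − 7.6·1.4626 = 83.1842; MC(q_m) = 63 + 6.2·1.4626 = 72.0681.
Competitive q* = 2.2681, so Δq = 0.8055; wedge = 83.1842 − 72.0681 = 11.1161.
DWL = ½ × 0.8055 × 11.1161 = $4.48.

$4.48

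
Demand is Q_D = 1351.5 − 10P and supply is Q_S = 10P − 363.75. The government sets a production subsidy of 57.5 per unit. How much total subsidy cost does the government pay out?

In inverse form: demand P = 135.15 − 0.1Q, supply P = 36.375 + 0.1Q.
Competitive equilibrium: 135.15 − 0.1Q = 36.375 + 0.1Q → Q* = 493.875, P* = 85.7625.
The subsidy lowers effective supply by 57.5: P = 0.1Q − 21.125.
New quantity: 135.15 − 0.1Q = 0.1Q − 21.125 → Q' = 781.375.
Total subsidy cost = 57.5 × 781.375 = 44929.06.

44929.06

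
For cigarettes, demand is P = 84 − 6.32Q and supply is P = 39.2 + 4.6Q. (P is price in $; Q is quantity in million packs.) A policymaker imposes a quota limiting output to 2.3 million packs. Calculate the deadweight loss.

Competitive equilibrium: 84 − 6.32Q = 39.2 + 4.6Q → Q* = 4.1026, P* = 58.0718.
At Q = 2.3: demand price = 84 − 6.32·2.3 = 69.464; supply price = 39.2 + 4.6·2.3 = 49.78.
ΔQ = 4.1026 − 2.3 = 1.8026; wedge = 69.464 − 49.78 = 19.684.
DWL = ½ × 1.8026 × 19.684 = $17.74 million.

$17.74 million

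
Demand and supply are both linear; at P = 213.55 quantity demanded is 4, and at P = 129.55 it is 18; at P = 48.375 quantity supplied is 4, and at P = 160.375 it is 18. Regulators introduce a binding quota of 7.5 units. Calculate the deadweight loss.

482.02

Demand slope = (129.55 − 213.55)/(18 − 4) = −6, so P = 237.55 − 6Q.
Supply slope = (160.375 − 48.375)/(18 − 4) = 8, so P = 16.375 + 8Q.
Competitive equilibrium: 237.55 − 6Q = 16.375 + 8Q → Q* = 15.7982, P* = 142.7607.
At Q = 7.5: demand price = 237.55 − 6·7.5 = 192.55; supply price = 16.375 + 8·7.5 = 76.375.
ΔQ = 15.7982 − 7.5 = 8.2982; wedge = 192.55 − 76.375 = 116.175.
The triangle = ½ × 8.2982 × 116.175 = 482.02.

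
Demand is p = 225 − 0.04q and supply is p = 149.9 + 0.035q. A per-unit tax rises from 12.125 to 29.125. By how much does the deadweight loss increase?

Competitive equilibrium: 225 − 0.04q = 149.9 + 0.035q → q* = 1001.3333, p* = 184.9467.
For a per-unit tax t: Δq = t/0.075, so DWL = ½·t·(t/0.075) = t²/0.15.
At t = 12.125: DWL = 980.104. At t = 29.125: DWL = 5655.104.
Increase = 5655.104 − 980.104 = 4675.

4675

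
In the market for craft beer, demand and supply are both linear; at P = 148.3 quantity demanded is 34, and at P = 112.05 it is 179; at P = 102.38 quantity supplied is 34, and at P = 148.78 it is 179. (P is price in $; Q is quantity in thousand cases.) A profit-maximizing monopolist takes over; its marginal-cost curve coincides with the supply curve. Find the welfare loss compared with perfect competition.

$347.68 thousand

Demand slope = (112.05 − 148.3)/(179 − 34) = −0.25, so P = 156.8 − 0.25Q.
Supply slope = (148.78 − 102.38)/(179 − 34) = 0.32, so P = 91.5 + 0.32Q.
Competitive equilibrium: 156.8 − 0.25Q = 91.5 + 0.32Q → Q* = 114.5614, P* = 128.1596.
Marginal revenue: MR = 156.8 − 0.5Q. Set MR = MC: 156.8 − 0.5Q = 91.5 + 0.32Q → Q_m = 79.6341.
Price P_m = 156.8 − 0.25·79.6341 = 136.8915; MC(Q_m) = 91.5 + 0.32·79.6341 = 116.9829.
Competitive Q* = 114.5614, so ΔQ = 34.9273; wedge = 136.8915 − 116.9829 = 19.9086.
Deadweight loss = ½ × 34.9273 × 19.9086 = $347.68 thousand.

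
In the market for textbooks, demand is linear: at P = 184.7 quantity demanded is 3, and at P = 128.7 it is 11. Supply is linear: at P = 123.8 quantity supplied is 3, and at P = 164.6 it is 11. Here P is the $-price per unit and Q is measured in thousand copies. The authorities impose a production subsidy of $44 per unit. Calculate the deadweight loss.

$80 thousand

Demand slope = (128.7 − 184.7)/(11 − 3) = −7, so P = 205.7 − 7Q.
Supply slope = (164.6 − 123.8)/(11 − 3) = 5.1, so P = 108.5 + 5.1Q.
Competitive equilibrium: 205.7 − 7Q = 108.5 + 5.1Q → Q* = 8.0331, P* = 149.4686.
The subsidy lowers effective supply by 44: P = 64.5 + 5.1Q.
New quantity: 205.7 − 7Q = 64.5 + 5.1Q → Q' = 11.6694.
Overproduction ΔQ = 11.6694 − 8.0331 = 3.6363; wedge = subsidy = 44.
The triangle = ½ × 3.6363 × 44 = $80 thousand.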